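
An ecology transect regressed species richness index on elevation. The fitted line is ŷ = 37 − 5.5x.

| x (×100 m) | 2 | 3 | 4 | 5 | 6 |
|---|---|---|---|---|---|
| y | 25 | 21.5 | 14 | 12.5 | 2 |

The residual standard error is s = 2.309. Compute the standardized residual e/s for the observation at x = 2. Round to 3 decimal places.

ŷ = 37 − 5.5·2 = 26
e = 25 − 26 = -1
e/s = -1 / 2.309 = -0.433

-0.433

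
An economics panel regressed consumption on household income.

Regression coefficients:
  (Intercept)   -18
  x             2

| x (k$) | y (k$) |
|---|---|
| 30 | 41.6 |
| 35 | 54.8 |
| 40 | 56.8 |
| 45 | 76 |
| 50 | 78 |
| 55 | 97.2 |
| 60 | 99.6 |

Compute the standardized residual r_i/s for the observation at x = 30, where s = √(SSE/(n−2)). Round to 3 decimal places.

-0.090

x=30: ŷ = -18 + 2·30 = 42; r = 41.6 − 42 = -0.4
x=35: ŷ = -18 + 2·35 = 52; r = 54.8 − 52 = 2.8
x=40: ŷ = -18 + 2·40 = 62; r = 56.8 − 62 = -5.2
x=45: ŷ = -18 + 2·45 = 72; r = 76 − 72 = 4
x=50: ŷ = -18 + 2·50 = 82; r = 78 − 82 = -4
x=55: ŷ = -18 + 2·55 = 92; r = 97.2 − 92 = 5.2
x=60: ŷ = -18 + 2·60 = 102; r = 99.6 − 102 = -2.4
SSE = 0.16 + 7.84 + 27.04 + 16 + 16 + 27.04 + 5.76 = 99.84
s = √(99.84/5) = 4.46856
r/s = -0.4 / 4.46856 = -0.090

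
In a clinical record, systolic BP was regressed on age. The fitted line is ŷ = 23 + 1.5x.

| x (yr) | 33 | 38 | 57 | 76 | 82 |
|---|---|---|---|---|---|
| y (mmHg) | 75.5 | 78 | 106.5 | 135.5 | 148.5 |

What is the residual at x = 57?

ŷ = 23 + 1.5·57 = 108.5
r = 106.5 − 108.5 = -2

r = -2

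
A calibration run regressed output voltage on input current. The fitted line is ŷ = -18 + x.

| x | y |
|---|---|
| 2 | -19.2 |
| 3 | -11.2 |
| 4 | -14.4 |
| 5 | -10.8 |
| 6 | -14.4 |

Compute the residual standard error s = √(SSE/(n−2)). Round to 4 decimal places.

x=2: ŷ = -18 + 2 = -16; e = -19.2 − (-16) = -3.2
x=3: ŷ = -18 + 3 = -15; e = -11.2 − (-15) = 3.8
x=4: ŷ = -18 + 4 = -14; e = -14.4 − (-14) = -0.4
x=5: ŷ = -18 + 5 = -13; e = -10.8 − (-13) = 2.2
x=6: ŷ = -18 + 6 = -12; e = -14.4 − (-12) = -2.4
SSE = 10.24 + 14.44 + 0.16 + 4.84 + 5.76 = 35.44
s = √(35.44/3) = √11.8133 ≈ 3.4371

s = 3.4371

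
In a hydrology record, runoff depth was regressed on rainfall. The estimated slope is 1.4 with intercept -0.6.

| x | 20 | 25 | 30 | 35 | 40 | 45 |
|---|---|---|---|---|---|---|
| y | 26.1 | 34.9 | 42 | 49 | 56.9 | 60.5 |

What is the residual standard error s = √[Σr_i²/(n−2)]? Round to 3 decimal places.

s = 1.459

x=20: ŷ = -0.6 + 1.4·20 = 27.4; r = 26.1 − 27.4 = -1.3
x=25: ŷ = -0.6 + 1.4·25 = 34.4; r = 34.9 − 34.4 = 0.5
x=30: ŷ = -0.6 + 1.4·30 = 41.4; r = 42 − 41.4 = 0.6
x=35: ŷ = -0.6 + 1.4·35 = 48.4; r = 49 − 48.4 = 0.6
x=40: ŷ = -0.6 + 1.4·40 = 55.4; r = 56.9 − 55.4 = 1.5
x=45: ŷ = -0.6 + 1.4·45 = 62.4; r = 60.5 − 62.4 = -1.9
SSE = 1.69 + 0.25 + 0.36 + 0.36 + 2.25 + 3.61 = 8.52
s = √(8.52/4) = √2.13 ≈ 1.459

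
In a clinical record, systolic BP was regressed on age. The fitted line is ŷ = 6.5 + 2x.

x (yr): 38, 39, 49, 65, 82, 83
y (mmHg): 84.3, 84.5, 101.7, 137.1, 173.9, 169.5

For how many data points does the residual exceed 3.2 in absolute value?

x=38: ŷ = 6.5 + 2·38 = 82.5; e = 84.3 − 82.5 = 1.8
x=39: ŷ = 6.5 + 2·39 = 84.5; e = 84.5 − 84.5 = 0
x=49: ŷ = 6.5 + 2·49 = 104.5; e = 101.7 − 104.5 = -2.8
x=65: ŷ = 6.5 + 2·65 = 136.5; e = 137.1 − 136.5 = 0.6
x=82: ŷ = 6.5 + 2·82 = 170.5; e = 173.9 − 170.5 = 3.4
x=83: ŷ = 6.5 + 2·83 = 172.5; e = 169.5 − 172.5 = -3
|e| > 3.2: x=82 (|e|=3.4) → 1

1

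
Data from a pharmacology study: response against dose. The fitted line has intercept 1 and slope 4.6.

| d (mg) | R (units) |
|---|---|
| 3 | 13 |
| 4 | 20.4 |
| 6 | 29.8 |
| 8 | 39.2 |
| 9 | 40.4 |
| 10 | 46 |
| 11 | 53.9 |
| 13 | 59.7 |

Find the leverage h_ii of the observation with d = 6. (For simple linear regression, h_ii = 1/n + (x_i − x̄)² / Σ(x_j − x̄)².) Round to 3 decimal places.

d̄ = (3 + 4 + 6 + 8 + 9 + 10 + 11 + 13)/8 = 8
Σ(d − d̄)² = 25 + 16 + 4 + 0 + 1 + 4 + 9 + 25 = 84
h = 1/8 + (-2)²/84 = 0.125 + 0.047619 = 0.173

h = 0.173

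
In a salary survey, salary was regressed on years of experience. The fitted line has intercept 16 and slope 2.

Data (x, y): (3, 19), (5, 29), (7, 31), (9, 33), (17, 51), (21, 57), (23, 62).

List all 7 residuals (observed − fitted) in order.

x=3: ŷ = 16 + 2·3 = 22; e = 19 − 22 = -3
x=5: ŷ = 16 + 2·5 = 26; e = 29 − 26 = 3
x=7: ŷ = 16 + 2·7 = 30; e = 31 − 30 = 1
x=9: ŷ = 16 + 2·9 = 34; e = 33 − 34 = -1
x=17: ŷ = 16 + 2·17 = 50; e = 51 − 50 = 1
x=21: ŷ = 16 + 2·21 = 58; e = 57 − 58 = -1
x=23: ŷ = 16 + 2·23 = 62; e = 62 − 62 = 0

-3, 3, 1, -1, 1, -1, 0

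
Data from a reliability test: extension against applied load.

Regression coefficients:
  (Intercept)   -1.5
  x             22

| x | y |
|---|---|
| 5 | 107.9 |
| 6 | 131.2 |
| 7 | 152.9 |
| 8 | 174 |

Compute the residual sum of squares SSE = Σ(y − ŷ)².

x=5: ŷ = -1.5 + 22·5 = 108.5; r = 107.9 − 108.5 = -0.6
x=6: ŷ = -1.5 + 22·6 = 130.5; r = 131.2 − 130.5 = 0.7
x=7: ŷ = -1.5 + 22·7 = 152.5; r = 152.9 − 152.5 = 0.4
x=8: ŷ = -1.5 + 22·8 = 174.5; r = 174 − 174.5 = -0.5
SSE = 0.36 + 0.49 + 0.16 + 0.25 = 1.26

SSE = 1.26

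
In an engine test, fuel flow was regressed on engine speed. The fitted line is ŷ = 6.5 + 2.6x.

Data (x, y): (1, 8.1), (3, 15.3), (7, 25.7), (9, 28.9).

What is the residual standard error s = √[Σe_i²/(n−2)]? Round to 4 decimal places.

x=1: ŷ = 6.5 + 2.6·1 = 9.1; e = 8.1 − 9.1 = -1
x=3: ŷ = 6.5 + 2.6·3 = 14.3; e = 15.3 − 14.3 = 1
x=7: ŷ = 6.5 + 2.6·7 = 24.7; e = 25.7 − 24.7 = 1
x=9: ŷ = 6.5 + 2.6·9 = 29.9; e = 28.9 − 29.9 = -1
SSE = 1 + 1 + 1 + 1 = 4
s = √(4/2) = √2 ≈ 1.4142

s = 1.4142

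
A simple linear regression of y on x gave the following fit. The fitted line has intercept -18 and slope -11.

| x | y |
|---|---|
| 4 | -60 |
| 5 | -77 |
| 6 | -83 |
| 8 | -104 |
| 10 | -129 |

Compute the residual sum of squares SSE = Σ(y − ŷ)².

SSE = 26

x=4: ŷ = -18 − 11·4 = -62; r = -60 − (-62) = 2
x=5: ŷ = -18 − 11·5 = -73; r = -77 − (-73) = -4
x=6: ŷ = -18 − 11·6 = -84; r = -83 − (-84) = 1
x=8: ŷ = -18 − 11·8 = -106; r = -104 − (-106) = 2
x=10: ŷ = -18 − 11·10 = -128; r = -129 − (-128) = -1
SSE = 4 + 16 + 1 + 4 + 1 = 26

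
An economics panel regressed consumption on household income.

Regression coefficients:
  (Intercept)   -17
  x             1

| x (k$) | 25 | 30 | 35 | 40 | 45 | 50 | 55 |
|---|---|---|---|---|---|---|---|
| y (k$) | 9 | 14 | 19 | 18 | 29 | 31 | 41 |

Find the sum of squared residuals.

SSE = 42

x=25: ŷ = -17 + 25 = 8; r = 9 − 8 = 1
x=30: ŷ = -17 + 30 = 13; r = 14 − 13 = 1
x=35: ŷ = -17 + 35 = 18; r = 19 − 18 = 1
x=40: ŷ = -17 + 40 = 23; r = 18 − 23 = -5
x=45: ŷ = -17 + 45 = 28; r = 29 − 28 = 1
x=50: ŷ = -17 + 50 = 33; r = 31 − 33 = -2
x=55: ŷ = -17 + 55 = 38; r = 41 − 38 = 3
SSE = 1 + 1 + 1 + 25 + 1 + 4 + 9 = 42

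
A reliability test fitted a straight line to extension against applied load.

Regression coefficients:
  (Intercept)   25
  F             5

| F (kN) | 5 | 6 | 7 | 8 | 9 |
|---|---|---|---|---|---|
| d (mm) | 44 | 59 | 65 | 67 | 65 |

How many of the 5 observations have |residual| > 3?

4

F=5: ŷ = 25 + 5·5 = 50; r = 44 − 50 = -6
F=6: ŷ = 25 + 5·6 = 55; r = 59 − 55 = 4
F=7: ŷ = 25 + 5·7 = 60; r = 65 − 60 = 5
F=8: ŷ = 25 + 5·8 = 65; r = 67 − 65 = 2
F=9: ŷ = 25 + 5·9 = 70; r = 65 − 70 = -5
|r| > 3: F=5 (|r|=6), F=6 (|r|=4), F=7 (|r|=5), F=9 (|r|=5) → 4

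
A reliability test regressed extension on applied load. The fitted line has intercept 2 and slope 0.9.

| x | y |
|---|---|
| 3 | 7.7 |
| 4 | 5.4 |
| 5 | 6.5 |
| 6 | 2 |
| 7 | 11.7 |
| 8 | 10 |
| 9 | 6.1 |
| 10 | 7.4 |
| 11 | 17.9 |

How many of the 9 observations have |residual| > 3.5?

4

x=3: ŷ = 2 + 0.9·3 = 4.7; e = 7.7 − 4.7 = 3
x=4: ŷ = 2 + 0.9·4 = 5.6; e = 5.4 − 5.6 = -0.2
x=5: ŷ = 2 + 0.9·5 = 6.5; e = 6.5 − 6.5 = 0
x=6: ŷ = 2 + 0.9·6 = 7.4; e = 2 − 7.4 = -5.4
x=7: ŷ = 2 + 0.9·7 = 8.3; e = 11.7 − 8.3 = 3.4
x=8: ŷ = 2 + 0.9·8 = 9.2; e = 10 − 9.2 = 0.8
x=9: ŷ = 2 + 0.9·9 = 10.1; e = 6.1 − 10.1 = -4
x=10: ŷ = 2 + 0.9·10 = 11; e = 7.4 − 11 = -3.6
x=11: ŷ = 2 + 0.9·11 = 11.9; e = 17.9 − 11.9 = 6
|e| > 3.5: x=6 (|e|=5.4), x=9 (|e|=4), x=10 (|e|=3.6), x=11 (|e|=6) → 4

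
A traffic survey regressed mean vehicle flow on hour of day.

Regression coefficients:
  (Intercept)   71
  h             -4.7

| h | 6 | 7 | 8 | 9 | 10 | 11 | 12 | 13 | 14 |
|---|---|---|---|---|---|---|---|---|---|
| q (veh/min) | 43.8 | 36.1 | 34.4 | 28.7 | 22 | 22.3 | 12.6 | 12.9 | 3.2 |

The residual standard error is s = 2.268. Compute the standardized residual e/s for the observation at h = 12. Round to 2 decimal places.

-0.88

ŷ = 71 − 4.7·12 = 14.6
e = 12.6 − 14.6 = -2
e/s = -2 / 2.268 = -0.88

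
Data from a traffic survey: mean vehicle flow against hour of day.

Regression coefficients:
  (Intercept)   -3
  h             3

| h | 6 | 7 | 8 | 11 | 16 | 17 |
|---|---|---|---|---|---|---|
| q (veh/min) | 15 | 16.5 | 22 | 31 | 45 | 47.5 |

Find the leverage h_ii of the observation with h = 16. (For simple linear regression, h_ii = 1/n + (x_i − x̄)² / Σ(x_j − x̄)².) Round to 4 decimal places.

h = 0.4075

h̄ = (6 + 7 + 8 + 11 + 16 + 17)/6 = 10.8333
Σ(h − h̄)² = 23.3611 + 14.6944 + 8.02778 + 0.0277778 + 26.6944 + 38.0278 = 110.833
h = 1/6 + (5.16667)²/110.833 = 0.166667 + 0.240852 = 0.4075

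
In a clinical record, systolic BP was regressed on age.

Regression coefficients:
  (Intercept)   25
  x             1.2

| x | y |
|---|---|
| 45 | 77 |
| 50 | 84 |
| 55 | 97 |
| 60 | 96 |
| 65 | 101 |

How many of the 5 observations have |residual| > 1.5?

3

x=45: ŷ = 25 + 1.2·45 = 79; r = 77 − 79 = -2
x=50: ŷ = 25 + 1.2·50 = 85; r = 84 − 85 = -1
x=55: ŷ = 25 + 1.2·55 = 91; r = 97 − 91 = 6
x=60: ŷ = 25 + 1.2·60 = 97; r = 96 − 97 = -1
x=65: ŷ = 25 + 1.2·65 = 103; r = 101 − 103 = -2
|r| > 1.5: x=45 (|r|=2), x=55 (|r|=6), x=65 (|r|=2) → 3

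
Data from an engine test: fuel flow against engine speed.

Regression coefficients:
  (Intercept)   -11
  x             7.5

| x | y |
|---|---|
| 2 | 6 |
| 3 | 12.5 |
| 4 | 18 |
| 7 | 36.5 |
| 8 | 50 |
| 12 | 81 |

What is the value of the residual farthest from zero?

r = -5

x=2: ŷ = -11 + 7.5·2 = 4; r = 6 − 4 = 2
x=3: ŷ = -11 + 7.5·3 = 11.5; r = 12.5 − 11.5 = 1
x=4: ŷ = -11 + 7.5·4 = 19; r = 18 − 19 = -1
x=7: ŷ = -11 + 7.5·7 = 41.5; r = 36.5 − 41.5 = -5
x=8: ŷ = -11 + 7.5·8 = 49; r = 50 − 49 = 1
x=12: ŷ = -11 + 7.5·12 = 79; r = 81 − 79 = 2
Largest |r| is 5 at x = 7, residual -5.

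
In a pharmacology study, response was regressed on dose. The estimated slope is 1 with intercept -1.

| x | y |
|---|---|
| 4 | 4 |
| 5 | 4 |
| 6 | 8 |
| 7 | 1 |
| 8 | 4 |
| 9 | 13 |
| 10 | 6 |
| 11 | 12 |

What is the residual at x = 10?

ŷ = -1 + 10 = 9
r = 6 − 9 = -3

r = -3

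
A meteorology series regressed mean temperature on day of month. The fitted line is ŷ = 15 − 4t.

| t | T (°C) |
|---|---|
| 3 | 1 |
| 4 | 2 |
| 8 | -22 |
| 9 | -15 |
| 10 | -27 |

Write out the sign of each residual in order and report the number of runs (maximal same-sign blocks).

5 runs

t=3: ŷ = 15 − 4·3 = 3; r = 1 − 3 = -2
t=4: ŷ = 15 − 4·4 = -1; r = 2 − (-1) = 3
t=8: ŷ = 15 − 4·8 = -17; r = -22 − (-17) = -5
t=9: ŷ = 15 − 4·9 = -21; r = -15 − (-21) = 6
t=10: ŷ = 15 − 4·10 = -25; r = -27 − (-25) = -2
Signs: − + − + −
Runs: −×1, +×1, −×1, +×1, −×1 → 5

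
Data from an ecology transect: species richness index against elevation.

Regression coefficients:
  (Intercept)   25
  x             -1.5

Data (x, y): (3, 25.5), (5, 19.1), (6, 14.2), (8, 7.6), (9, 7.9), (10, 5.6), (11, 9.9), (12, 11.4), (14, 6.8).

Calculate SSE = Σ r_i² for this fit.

SSE = 121.44

x=3: ŷ = 25 − 1.5·3 = 20.5; r = 25.5 − 20.5 = 5
x=5: ŷ = 25 − 1.5·5 = 17.5; r = 19.1 − 17.5 = 1.6
x=6: ŷ = 25 − 1.5·6 = 16; r = 14.2 − 16 = -1.8
x=8: ŷ = 25 − 1.5·8 = 13; r = 7.6 − 13 = -5.4
x=9: ŷ = 25 − 1.5·9 = 11.5; r = 7.9 − 11.5 = -3.6
x=10: ŷ = 25 − 1.5·10 = 10; r = 5.6 − 10 = -4.4
x=11: ŷ = 25 − 1.5·11 = 8.5; r = 9.9 − 8.5 = 1.4
x=12: ŷ = 25 − 1.5·12 = 7; r = 11.4 − 7 = 4.4
x=14: ŷ = 25 − 1.5·14 = 4; r = 6.8 − 4 = 2.8
SSE = 25 + 2.56 + 3.24 + 29.16 + 12.96 + 19.36 + 1.96 + 19.36 + 7.84 = 121.44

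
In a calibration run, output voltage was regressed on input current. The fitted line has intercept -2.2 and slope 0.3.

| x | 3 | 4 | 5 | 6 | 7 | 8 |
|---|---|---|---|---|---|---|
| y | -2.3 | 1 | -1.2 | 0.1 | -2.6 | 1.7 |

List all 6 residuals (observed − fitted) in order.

-1, 2, -0.5, 0.5, -2.5, 1.5

x=3: ŷ = -2.2 + 0.3·3 = -1.3; r = -2.3 − (-1.3) = -1
x=4: ŷ = -2.2 + 0.3·4 = -1; r = 1 − (-1) = 2
x=5: ŷ = -2.2 + 0.3·5 = -0.7; r = -1.2 − (-0.7) = -0.5
x=6: ŷ = -2.2 + 0.3·6 = -0.4; r = 0.1 − (-0.4) = 0.5
x=7: ŷ = -2.2 + 0.3·7 = -0.1; r = -2.6 − (-0.1) = -2.5
x=8: ŷ = -2.2 + 0.3·8 = 0.2; r = 1.7 − 0.2 = 1.5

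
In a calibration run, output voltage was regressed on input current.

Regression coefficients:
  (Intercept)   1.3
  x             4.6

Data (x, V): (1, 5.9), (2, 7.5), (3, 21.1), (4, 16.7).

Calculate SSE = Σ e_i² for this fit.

x=1: ŷ = 1.3 + 4.6·1 = 5.9; e = 5.9 − 5.9 = 0
x=2: ŷ = 1.3 + 4.6·2 = 10.5; e = 7.5 − 10.5 = -3
x=3: ŷ = 1.3 + 4.6·3 = 15.1; e = 21.1 − 15.1 = 6
x=4: ŷ = 1.3 + 4.6·4 = 19.7; e = 16.7 − 19.7 = -3
SSE = 0 + 9 + 36 + 9 = 54

SSE = 54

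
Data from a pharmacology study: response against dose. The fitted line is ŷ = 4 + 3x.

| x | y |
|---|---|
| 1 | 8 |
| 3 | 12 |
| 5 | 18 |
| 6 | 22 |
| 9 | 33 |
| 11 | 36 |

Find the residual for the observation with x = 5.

e = -1

ŷ = 4 + 3·5 = 19
e = 18 − 19 = -1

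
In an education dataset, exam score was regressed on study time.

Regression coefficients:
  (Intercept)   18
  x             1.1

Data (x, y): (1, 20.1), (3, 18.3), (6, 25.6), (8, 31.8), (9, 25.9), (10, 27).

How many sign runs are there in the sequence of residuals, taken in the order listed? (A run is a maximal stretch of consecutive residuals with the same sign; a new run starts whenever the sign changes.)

x=1: ŷ = 18 + 1.1·1 = 19.1; r = 20.1 − 19.1 = 1
x=3: ŷ = 18 + 1.1·3 = 21.3; r = 18.3 − 21.3 = -3
x=6: ŷ = 18 + 1.1·6 = 24.6; r = 25.6 − 24.6 = 1
x=8: ŷ = 18 + 1.1·8 = 26.8; r = 31.8 − 26.8 = 5
x=9: ŷ = 18 + 1.1·9 = 27.9; r = 25.9 − 27.9 = -2
x=10: ŷ = 18 + 1.1·10 = 29; r = 27 − 29 = -2
Signs: + − + + − −
Runs: +×1, −×1, +×2, −×2 → 4

4 runs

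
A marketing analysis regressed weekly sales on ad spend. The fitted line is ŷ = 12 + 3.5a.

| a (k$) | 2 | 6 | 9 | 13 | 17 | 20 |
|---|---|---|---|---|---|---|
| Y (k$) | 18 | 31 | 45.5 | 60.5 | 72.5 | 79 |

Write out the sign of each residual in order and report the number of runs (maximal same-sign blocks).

3 runs

a=2: ŷ = 12 + 3.5·2 = 19; r = 18 − 19 = -1
a=6: ŷ = 12 + 3.5·6 = 33; r = 31 − 33 = -2
a=9: ŷ = 12 + 3.5·9 = 43.5; r = 45.5 − 43.5 = 2
a=13: ŷ = 12 + 3.5·13 = 57.5; r = 60.5 − 57.5 = 3
a=17: ŷ = 12 + 3.5·17 = 71.5; r = 72.5 − 71.5 = 1
a=20: ŷ = 12 + 3.5·20 = 82; r = 79 − 82 = -3
Signs: − − + + + −
Runs: −×2, +×3, −×1 → 3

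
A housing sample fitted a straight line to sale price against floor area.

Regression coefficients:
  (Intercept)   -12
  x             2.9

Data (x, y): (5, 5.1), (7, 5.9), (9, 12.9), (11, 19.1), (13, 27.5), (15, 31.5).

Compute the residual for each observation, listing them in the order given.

x=5: ŷ = -12 + 2.9·5 = 2.5; e = 5.1 − 2.5 = 2.6
x=7: ŷ = -12 + 2.9·7 = 8.3; e = 5.9 − 8.3 = -2.4
x=9: ŷ = -12 + 2.9·9 = 14.1; e = 12.9 − 14.1 = -1.2
x=11: ŷ = -12 + 2.9·11 = 19.9; e = 19.1 − 19.9 = -0.8
x=13: ŷ = -12 + 2.9·13 = 25.7; e = 27.5 − 25.7 = 1.8
x=15: ŷ = -12 + 2.9·15 = 31.5; e = 31.5 − 31.5 = 0

2.6, -2.4, -1.2, -0.8, 1.8, 0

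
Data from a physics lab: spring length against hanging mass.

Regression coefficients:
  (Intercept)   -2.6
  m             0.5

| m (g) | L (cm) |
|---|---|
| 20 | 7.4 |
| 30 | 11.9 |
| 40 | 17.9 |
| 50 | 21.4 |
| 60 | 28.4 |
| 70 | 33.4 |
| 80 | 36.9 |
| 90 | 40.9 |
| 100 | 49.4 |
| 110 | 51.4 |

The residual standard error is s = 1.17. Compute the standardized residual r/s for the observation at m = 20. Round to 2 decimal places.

ŷ = -2.6 + 0.5·20 = 7.4
r = 7.4 − 7.4 = 0
r/s = 0 / 1.17 = 0.00

0.00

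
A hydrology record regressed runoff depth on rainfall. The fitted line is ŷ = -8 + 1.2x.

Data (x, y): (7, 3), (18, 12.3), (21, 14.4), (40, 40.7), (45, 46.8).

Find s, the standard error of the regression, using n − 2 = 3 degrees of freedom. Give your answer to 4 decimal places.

s = 2.4097

x=7: ŷ = -8 + 1.2·7 = 0.4; r = 3 − 0.4 = 2.6
x=18: ŷ = -8 + 1.2·18 = 13.6; r = 12.3 − 13.6 = -1.3
x=21: ŷ = -8 + 1.2·21 = 17.2; r = 14.4 − 17.2 = -2.8
x=40: ŷ = -8 + 1.2·40 = 40; r = 40.7 − 40 = 0.7
x=45: ŷ = -8 + 1.2·45 = 46; r = 46.8 − 46 = 0.8
SSE = 6.76 + 1.69 + 7.84 + 0.49 + 0.64 = 17.42
s = √(17.42/3) = √5.80667 ≈ 2.4097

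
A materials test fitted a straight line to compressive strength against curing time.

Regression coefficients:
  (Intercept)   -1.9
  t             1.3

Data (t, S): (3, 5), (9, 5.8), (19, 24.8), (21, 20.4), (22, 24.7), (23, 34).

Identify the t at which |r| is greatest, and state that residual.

t=3: ŷ = -1.9 + 1.3·3 = 2; r = 5 − 2 = 3
t=9: ŷ = -1.9 + 1.3·9 = 9.8; r = 5.8 − 9.8 = -4
t=19: ŷ = -1.9 + 1.3·19 = 22.8; r = 24.8 − 22.8 = 2
t=21: ŷ = -1.9 + 1.3·21 = 25.4; r = 20.4 − 25.4 = -5
t=22: ŷ = -1.9 + 1.3·22 = 26.7; r = 24.7 − 26.7 = -2
t=23: ŷ = -1.9 + 1.3·23 = 28; r = 34 − 28 = 6
Largest |r| is 6 at t = 23, residual 6.

t = 23, r = 6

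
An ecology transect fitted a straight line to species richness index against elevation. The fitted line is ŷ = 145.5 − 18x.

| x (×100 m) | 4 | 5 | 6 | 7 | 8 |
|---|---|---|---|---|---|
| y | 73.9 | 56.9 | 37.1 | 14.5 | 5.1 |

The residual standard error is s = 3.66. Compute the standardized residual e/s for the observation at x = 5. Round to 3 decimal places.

ŷ = 145.5 − 18·5 = 55.5
e = 56.9 − 55.5 = 1.4
e/s = 1.4 / 3.66 = 0.383

0.383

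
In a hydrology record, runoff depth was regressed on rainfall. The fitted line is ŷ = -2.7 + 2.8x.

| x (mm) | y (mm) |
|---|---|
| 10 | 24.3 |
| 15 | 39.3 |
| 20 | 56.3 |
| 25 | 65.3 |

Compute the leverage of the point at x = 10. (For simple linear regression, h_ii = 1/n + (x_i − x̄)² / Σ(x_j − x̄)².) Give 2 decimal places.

h = 0.70

x̄ = (10 + 15 + 20 + 25)/4 = 17.5
Σ(x − x̄)² = 56.25 + 6.25 + 6.25 + 56.25 = 125
h = 1/4 + (-7.5)²/125 = 0.25 + 0.45 = 0.70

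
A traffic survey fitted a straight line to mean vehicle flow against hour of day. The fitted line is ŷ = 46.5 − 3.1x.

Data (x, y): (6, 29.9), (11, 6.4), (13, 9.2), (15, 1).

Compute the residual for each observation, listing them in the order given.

2, -6, 3, 1

x=6: ŷ = 46.5 − 3.1·6 = 27.9; r = 29.9 − 27.9 = 2
x=11: ŷ = 46.5 − 3.1·11 = 12.4; r = 6.4 − 12.4 = -6
x=13: ŷ = 46.5 − 3.1·13 = 6.2; r = 9.2 − 6.2 = 3
x=15: ŷ = 46.5 − 3.1·15 = 0; r = 1 − 0 = 1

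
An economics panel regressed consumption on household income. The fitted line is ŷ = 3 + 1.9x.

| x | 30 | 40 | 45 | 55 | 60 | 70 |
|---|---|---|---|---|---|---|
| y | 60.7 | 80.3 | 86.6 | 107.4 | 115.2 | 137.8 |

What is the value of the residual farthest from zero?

x=30: ŷ = 3 + 1.9·30 = 60; e = 60.7 − 60 = 0.7
x=40: ŷ = 3 + 1.9·40 = 79; e = 80.3 − 79 = 1.3
x=45: ŷ = 3 + 1.9·45 = 88.5; e = 86.6 − 88.5 = -1.9
x=55: ŷ = 3 + 1.9·55 = 107.5; e = 107.4 − 107.5 = -0.1
x=60: ŷ = 3 + 1.9·60 = 117; e = 115.2 − 117 = -1.8
x=70: ŷ = 3 + 1.9·70 = 136; e = 137.8 − 136 = 1.8
Largest |e| is 1.9 at x = 45, residual -1.9.

e = -1.9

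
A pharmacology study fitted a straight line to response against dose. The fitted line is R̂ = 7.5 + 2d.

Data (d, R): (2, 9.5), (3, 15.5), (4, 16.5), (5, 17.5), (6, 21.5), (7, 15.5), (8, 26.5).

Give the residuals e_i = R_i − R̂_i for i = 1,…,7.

-2, 2, 1, 0, 2, -6, 3

d=2: R̂ = 7.5 + 2·2 = 11.5; e = 9.5 − 11.5 = -2
d=3: R̂ = 7.5 + 2·3 = 13.5; e = 15.5 − 13.5 = 2
d=4: R̂ = 7.5 + 2·4 = 15.5; e = 16.5 − 15.5 = 1
d=5: R̂ = 7.5 + 2·5 = 17.5; e = 17.5 − 17.5 = 0
d=6: R̂ = 7.5 + 2·6 = 19.5; e = 21.5 − 19.5 = 2
d=7: R̂ = 7.5 + 2·7 = 21.5; e = 15.5 − 21.5 = -6
d=8: R̂ = 7.5 + 2·8 = 23.5; e = 26.5 − 23.5 = 3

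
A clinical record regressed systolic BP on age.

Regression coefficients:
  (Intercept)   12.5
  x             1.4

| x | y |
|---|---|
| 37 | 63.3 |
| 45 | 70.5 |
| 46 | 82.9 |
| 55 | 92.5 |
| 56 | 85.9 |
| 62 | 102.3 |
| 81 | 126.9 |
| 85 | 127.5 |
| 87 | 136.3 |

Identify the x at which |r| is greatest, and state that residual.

x = 46, r = 6

x=37: ŷ = 12.5 + 1.4·37 = 64.3; r = 63.3 − 64.3 = -1
x=45: ŷ = 12.5 + 1.4·45 = 75.5; r = 70.5 − 75.5 = -5
x=46: ŷ = 12.5 + 1.4·46 = 76.9; r = 82.9 − 76.9 = 6
x=55: ŷ = 12.5 + 1.4·55 = 89.5; r = 92.5 − 89.5 = 3
x=56: ŷ = 12.5 + 1.4·56 = 90.9; r = 85.9 − 90.9 = -5
x=62: ŷ = 12.5 + 1.4·62 = 99.3; r = 102.3 − 99.3 = 3
x=81: ŷ = 12.5 + 1.4·81 = 125.9; r = 126.9 − 125.9 = 1
x=85: ŷ = 12.5 + 1.4·85 = 131.5; r = 127.5 − 131.5 = -4
x=87: ŷ = 12.5 + 1.4·87 = 134.3; r = 136.3 − 134.3 = 2
Largest |r| is 6 at x = 46, residual 6.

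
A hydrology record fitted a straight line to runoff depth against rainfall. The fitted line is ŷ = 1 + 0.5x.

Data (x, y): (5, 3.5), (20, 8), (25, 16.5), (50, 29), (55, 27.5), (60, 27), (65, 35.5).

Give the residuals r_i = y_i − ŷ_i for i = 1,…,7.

x=5: ŷ = 1 + 0.5·5 = 3.5; r = 3.5 − 3.5 = 0
x=20: ŷ = 1 + 0.5·20 = 11; r = 8 − 11 = -3
x=25: ŷ = 1 + 0.5·25 = 13.5; r = 16.5 − 13.5 = 3
x=50: ŷ = 1 + 0.5·50 = 26; r = 29 − 26 = 3
x=55: ŷ = 1 + 0.5·55 = 28.5; r = 27.5 − 28.5 = -1
x=60: ŷ = 1 + 0.5·60 = 31; r = 27 − 31 = -4
x=65: ŷ = 1 + 0.5·65 = 33.5; r = 35.5 − 33.5 = 2

0, -3, 3, 3, -1, -4, 2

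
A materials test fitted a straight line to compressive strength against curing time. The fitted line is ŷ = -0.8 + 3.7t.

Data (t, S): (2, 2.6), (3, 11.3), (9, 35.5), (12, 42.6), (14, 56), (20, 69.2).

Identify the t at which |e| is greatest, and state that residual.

t = 14, e = 5

t=2: ŷ = -0.8 + 3.7·2 = 6.6; e = 2.6 − 6.6 = -4
t=3: ŷ = -0.8 + 3.7·3 = 10.3; e = 11.3 − 10.3 = 1
t=9: ŷ = -0.8 + 3.7·9 = 32.5; e = 35.5 − 32.5 = 3
t=12: ŷ = -0.8 + 3.7·12 = 43.6; e = 42.6 − 43.6 = -1
t=14: ŷ = -0.8 + 3.7·14 = 51; e = 56 − 51 = 5
t=20: ŷ = -0.8 + 3.7·20 = 73.2; e = 69.2 − 73.2 = -4
Largest |e| is 5 at t = 14, residual 5.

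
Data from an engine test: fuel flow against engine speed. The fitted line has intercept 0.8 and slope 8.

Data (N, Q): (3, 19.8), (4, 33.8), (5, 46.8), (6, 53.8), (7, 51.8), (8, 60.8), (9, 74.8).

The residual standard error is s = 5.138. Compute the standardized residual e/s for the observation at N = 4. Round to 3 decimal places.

0.195

Q̂ = 0.8 + 8·4 = 32.8
e = 33.8 − 32.8 = 1
e/s = 1 / 5.138 = 0.195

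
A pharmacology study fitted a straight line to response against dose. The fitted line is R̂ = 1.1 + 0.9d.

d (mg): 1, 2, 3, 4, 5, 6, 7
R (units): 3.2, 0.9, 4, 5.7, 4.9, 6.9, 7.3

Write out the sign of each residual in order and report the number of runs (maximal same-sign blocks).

6 runs

d=1: R̂ = 1.1 + 0.9·1 = 2; e = 3.2 − 2 = 1.2
d=2: R̂ = 1.1 + 0.9·2 = 2.9; e = 0.9 − 2.9 = -2
d=3: R̂ = 1.1 + 0.9·3 = 3.8; e = 4 − 3.8 = 0.2
d=4: R̂ = 1.1 + 0.9·4 = 4.7; e = 5.7 − 4.7 = 1
d=5: R̂ = 1.1 + 0.9·5 = 5.6; e = 4.9 − 5.6 = -0.7
d=6: R̂ = 1.1 + 0.9·6 = 6.5; e = 6.9 − 6.5 = 0.4
d=7: R̂ = 1.1 + 0.9·7 = 7.4; e = 7.3 − 7.4 = -0.1
Signs: + − + + − + −
Runs: +×1, −×1, +×2, −×1, +×1, −×1 → 6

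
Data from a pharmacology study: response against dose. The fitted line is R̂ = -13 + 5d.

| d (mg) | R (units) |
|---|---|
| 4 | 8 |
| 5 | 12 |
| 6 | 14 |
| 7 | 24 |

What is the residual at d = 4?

R̂ = -13 + 5·4 = 7
e = 8 − 7 = 1

e = 1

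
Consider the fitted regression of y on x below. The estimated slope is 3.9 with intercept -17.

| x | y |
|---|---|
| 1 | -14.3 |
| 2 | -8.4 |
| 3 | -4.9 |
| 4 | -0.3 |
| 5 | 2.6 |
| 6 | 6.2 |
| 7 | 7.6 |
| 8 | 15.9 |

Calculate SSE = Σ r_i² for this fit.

x=1: ŷ = -17 + 3.9·1 = -13.1; r = -14.3 − (-13.1) = -1.2
x=2: ŷ = -17 + 3.9·2 = -9.2; r = -8.4 − (-9.2) = 0.8
x=3: ŷ = -17 + 3.9·3 = -5.3; r = -4.9 − (-5.3) = 0.4
x=4: ŷ = -17 + 3.9·4 = -1.4; r = -0.3 − (-1.4) = 1.1
x=5: ŷ = -17 + 3.9·5 = 2.5; r = 2.6 − 2.5 = 0.1
x=6: ŷ = -17 + 3.9·6 = 6.4; r = 6.2 − 6.4 = -0.2
x=7: ŷ = -17 + 3.9·7 = 10.3; r = 7.6 − 10.3 = -2.7
x=8: ŷ = -17 + 3.9·8 = 14.2; r = 15.9 − 14.2 = 1.7
SSE = 1.44 + 0.64 + 0.16 + 1.21 + 0.01 + 0.04 + 7.29 + 2.89 = 13.68

SSE = 13.68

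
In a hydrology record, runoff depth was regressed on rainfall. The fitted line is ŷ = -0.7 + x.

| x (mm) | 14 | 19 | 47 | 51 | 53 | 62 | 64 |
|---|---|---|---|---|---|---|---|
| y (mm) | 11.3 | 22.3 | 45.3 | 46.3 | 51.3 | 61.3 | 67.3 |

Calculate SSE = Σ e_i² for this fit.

x=14: ŷ = -0.7 + 14 = 13.3; e = 11.3 − 13.3 = -2
x=19: ŷ = -0.7 + 19 = 18.3; e = 22.3 − 18.3 = 4
x=47: ŷ = -0.7 + 47 = 46.3; e = 45.3 − 46.3 = -1
x=51: ŷ = -0.7 + 51 = 50.3; e = 46.3 − 50.3 = -4
x=53: ŷ = -0.7 + 53 = 52.3; e = 51.3 − 52.3 = -1
x=62: ŷ = -0.7 + 62 = 61.3; e = 61.3 − 61.3 = 0
x=64: ŷ = -0.7 + 64 = 63.3; e = 67.3 − 63.3 = 4
SSE = 4 + 16 + 1 + 16 + 1 + 0 + 16 = 54

SSE = 54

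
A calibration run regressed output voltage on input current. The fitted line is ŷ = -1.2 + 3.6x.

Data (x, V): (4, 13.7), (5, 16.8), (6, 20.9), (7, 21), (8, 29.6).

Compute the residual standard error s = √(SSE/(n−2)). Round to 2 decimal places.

s = 2.12

x=4: ŷ = -1.2 + 3.6·4 = 13.2; r = 13.7 − 13.2 = 0.5
x=5: ŷ = -1.2 + 3.6·5 = 16.8; r = 16.8 − 16.8 = 0
x=6: ŷ = -1.2 + 3.6·6 = 20.4; r = 20.9 − 20.4 = 0.5
x=7: ŷ = -1.2 + 3.6·7 = 24; r = 21 − 24 = -3
x=8: ŷ = -1.2 + 3.6·8 = 27.6; r = 29.6 − 27.6 = 2
SSE = 0.25 + 0 + 0.25 + 9 + 4 = 13.5
s = √(13.5/3) = √4.5 ≈ 2.12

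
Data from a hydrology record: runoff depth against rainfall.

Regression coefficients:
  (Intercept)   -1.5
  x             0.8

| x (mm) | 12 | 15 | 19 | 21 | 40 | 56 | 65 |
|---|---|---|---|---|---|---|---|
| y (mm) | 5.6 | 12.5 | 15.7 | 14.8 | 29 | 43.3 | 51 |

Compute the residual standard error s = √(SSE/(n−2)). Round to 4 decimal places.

x=12: ŷ = -1.5 + 0.8·12 = 8.1; r = 5.6 − 8.1 = -2.5
x=15: ŷ = -1.5 + 0.8·15 = 10.5; r = 12.5 − 10.5 = 2
x=19: ŷ = -1.5 + 0.8·19 = 13.7; r = 15.7 − 13.7 = 2
x=21: ŷ = -1.5 + 0.8·21 = 15.3; r = 14.8 − 15.3 = -0.5
x=40: ŷ = -1.5 + 0.8·40 = 30.5; r = 29 − 30.5 = -1.5
x=56: ŷ = -1.5 + 0.8·56 = 43.3; r = 43.3 − 43.3 = 0
x=65: ŷ = -1.5 + 0.8·65 = 50.5; r = 51 − 50.5 = 0.5
SSE = 6.25 + 4 + 4 + 0.25 + 2.25 + 0 + 0.25 = 17
s = √(17/5) = √3.4 ≈ 1.8439

s = 1.8439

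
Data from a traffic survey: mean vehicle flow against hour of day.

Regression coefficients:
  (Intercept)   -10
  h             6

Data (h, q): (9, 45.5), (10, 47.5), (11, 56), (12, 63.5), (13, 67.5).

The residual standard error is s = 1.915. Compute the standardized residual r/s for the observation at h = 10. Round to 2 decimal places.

q̂ = -10 + 6·10 = 50
r = 47.5 − 50 = -2.5
r/s = -2.5 / 1.915 = -1.31

-1.31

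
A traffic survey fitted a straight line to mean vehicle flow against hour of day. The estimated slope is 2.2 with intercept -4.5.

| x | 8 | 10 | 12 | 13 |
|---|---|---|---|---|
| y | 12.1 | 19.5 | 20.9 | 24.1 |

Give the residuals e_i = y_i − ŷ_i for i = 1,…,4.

x=8: ŷ = -4.5 + 2.2·8 = 13.1; e = 12.1 − 13.1 = -1
x=10: ŷ = -4.5 + 2.2·10 = 17.5; e = 19.5 − 17.5 = 2
x=12: ŷ = -4.5 + 2.2·12 = 21.9; e = 20.9 − 21.9 = -1
x=13: ŷ = -4.5 + 2.2·13 = 24.1; e = 24.1 − 24.1 = 0

-1, 2, -1, 0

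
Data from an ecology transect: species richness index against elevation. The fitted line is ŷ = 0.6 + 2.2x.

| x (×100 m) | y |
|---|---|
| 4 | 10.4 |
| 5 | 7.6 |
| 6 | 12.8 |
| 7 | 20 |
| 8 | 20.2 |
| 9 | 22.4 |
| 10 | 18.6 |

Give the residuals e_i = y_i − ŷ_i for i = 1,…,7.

1, -4, -1, 4, 2, 2, -4

x=4: ŷ = 0.6 + 2.2·4 = 9.4; e = 10.4 − 9.4 = 1
x=5: ŷ = 0.6 + 2.2·5 = 11.6; e = 7.6 − 11.6 = -4
x=6: ŷ = 0.6 + 2.2·6 = 13.8; e = 12.8 − 13.8 = -1
x=7: ŷ = 0.6 + 2.2·7 = 16; e = 20 − 16 = 4
x=8: ŷ = 0.6 + 2.2·8 = 18.2; e = 20.2 − 18.2 = 2
x=9: ŷ = 0.6 + 2.2·9 = 20.4; e = 22.4 − 20.4 = 2
x=10: ŷ = 0.6 + 2.2·10 = 22.6; e = 18.6 − 22.6 = -4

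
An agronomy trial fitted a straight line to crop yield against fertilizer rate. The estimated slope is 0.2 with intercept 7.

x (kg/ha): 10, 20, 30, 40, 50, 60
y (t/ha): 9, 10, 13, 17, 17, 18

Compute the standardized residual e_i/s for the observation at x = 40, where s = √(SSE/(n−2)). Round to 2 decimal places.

x=10: ŷ = 7 + 0.2·10 = 9; e = 9 − 9 = 0
x=20: ŷ = 7 + 0.2·20 = 11; e = 10 − 11 = -1
x=30: ŷ = 7 + 0.2·30 = 13; e = 13 − 13 = 0
x=40: ŷ = 7 + 0.2·40 = 15; e = 17 − 15 = 2
x=50: ŷ = 7 + 0.2·50 = 17; e = 17 − 17 = 0
x=60: ŷ = 7 + 0.2·60 = 19; e = 18 − 19 = -1
SSE = 0 + 1 + 0 + 4 + 0 + 1 = 6
s = √(6/4) = 1.22474
e/s = 2 / 1.22474 = 1.63

1.63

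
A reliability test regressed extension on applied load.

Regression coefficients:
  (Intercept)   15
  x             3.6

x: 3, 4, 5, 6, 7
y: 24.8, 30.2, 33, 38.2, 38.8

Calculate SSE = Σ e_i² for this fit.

SSE = 6.16

x=3: ŷ = 15 + 3.6·3 = 25.8; e = 24.8 − 25.8 = -1
x=4: ŷ = 15 + 3.6·4 = 29.4; e = 30.2 − 29.4 = 0.8
x=5: ŷ = 15 + 3.6·5 = 33; e = 33 − 33 = 0
x=6: ŷ = 15 + 3.6·6 = 36.6; e = 38.2 − 36.6 = 1.6
x=7: ŷ = 15 + 3.6·7 = 40.2; e = 38.8 − 40.2 = -1.4
SSE = 1 + 0.64 + 0 + 2.56 + 1.96 = 6.16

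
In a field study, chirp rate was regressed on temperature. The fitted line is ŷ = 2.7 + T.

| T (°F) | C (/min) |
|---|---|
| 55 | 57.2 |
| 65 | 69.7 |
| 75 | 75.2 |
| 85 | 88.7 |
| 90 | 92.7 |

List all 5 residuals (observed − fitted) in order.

T=55: ŷ = 2.7 + 55 = 57.7; e = 57.2 − 57.7 = -0.5
T=65: ŷ = 2.7 + 65 = 67.7; e = 69.7 − 67.7 = 2
T=75: ŷ = 2.7 + 75 = 77.7; e = 75.2 − 77.7 = -2.5
T=85: ŷ = 2.7 + 85 = 87.7; e = 88.7 − 87.7 = 1
T=90: ŷ = 2.7 + 90 = 92.7; e = 92.7 − 92.7 = 0

-0.5, 2, -2.5, 1, 0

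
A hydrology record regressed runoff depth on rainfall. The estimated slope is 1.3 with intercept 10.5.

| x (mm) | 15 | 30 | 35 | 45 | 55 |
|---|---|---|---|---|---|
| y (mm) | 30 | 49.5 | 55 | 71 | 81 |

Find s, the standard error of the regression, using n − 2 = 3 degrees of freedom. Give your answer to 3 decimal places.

s = 1.414

x=15: ŷ = 10.5 + 1.3·15 = 30; e = 30 − 30 = 0
x=30: ŷ = 10.5 + 1.3·30 = 49.5; e = 49.5 − 49.5 = 0
x=35: ŷ = 10.5 + 1.3·35 = 56; e = 55 − 56 = -1
x=45: ŷ = 10.5 + 1.3·45 = 69; e = 71 − 69 = 2
x=55: ŷ = 10.5 + 1.3·55 = 82; e = 81 − 82 = -1
SSE = 0 + 0 + 1 + 4 + 1 = 6
s = √(6/3) = √2 ≈ 1.414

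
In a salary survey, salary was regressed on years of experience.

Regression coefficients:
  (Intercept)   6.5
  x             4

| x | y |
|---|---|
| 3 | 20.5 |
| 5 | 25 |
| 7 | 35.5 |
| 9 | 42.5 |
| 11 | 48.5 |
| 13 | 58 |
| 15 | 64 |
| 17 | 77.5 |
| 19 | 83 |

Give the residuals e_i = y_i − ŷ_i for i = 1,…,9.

2, -1.5, 1, 0, -2, -0.5, -2.5, 3, 0.5

x=3: ŷ = 6.5 + 4·3 = 18.5; e = 20.5 − 18.5 = 2
x=5: ŷ = 6.5 + 4·5 = 26.5; e = 25 − 26.5 = -1.5
x=7: ŷ = 6.5 + 4·7 = 34.5; e = 35.5 − 34.5 = 1
x=9: ŷ = 6.5 + 4·9 = 42.5; e = 42.5 − 42.5 = 0
x=11: ŷ = 6.5 + 4·11 = 50.5; e = 48.5 − 50.5 = -2
x=13: ŷ = 6.5 + 4·13 = 58.5; e = 58 − 58.5 = -0.5
x=15: ŷ = 6.5 + 4·15 = 66.5; e = 64 − 66.5 = -2.5
x=17: ŷ = 6.5 + 4·17 = 74.5; e = 77.5 − 74.5 = 3
x=19: ŷ = 6.5 + 4·19 = 82.5; e = 83 − 82.5 = 0.5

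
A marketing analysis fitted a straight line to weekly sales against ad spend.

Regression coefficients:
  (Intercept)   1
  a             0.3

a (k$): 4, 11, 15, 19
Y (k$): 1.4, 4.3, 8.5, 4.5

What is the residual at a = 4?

e = -0.8

ŷ = 1 + 0.3·4 = 2.2
e = 1.4 − 2.2 = -0.8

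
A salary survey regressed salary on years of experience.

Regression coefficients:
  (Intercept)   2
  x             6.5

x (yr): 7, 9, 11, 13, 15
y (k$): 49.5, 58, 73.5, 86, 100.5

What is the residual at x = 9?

ŷ = 2 + 6.5·9 = 60.5
r = 58 − 60.5 = -2.5

r = -2.5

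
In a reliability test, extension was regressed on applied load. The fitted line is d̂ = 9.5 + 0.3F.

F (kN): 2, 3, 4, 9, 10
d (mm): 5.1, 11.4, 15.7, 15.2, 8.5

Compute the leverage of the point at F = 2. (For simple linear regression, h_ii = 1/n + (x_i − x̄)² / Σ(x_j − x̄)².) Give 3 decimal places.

h = 0.444

F̄ = (2 + 3 + 4 + 9 + 10)/5 = 5.6
Σ(F − F̄)² = 12.96 + 6.76 + 2.56 + 11.56 + 19.36 = 53.2
h = 1/5 + (-3.6)²/53.2 = 0.2 + 0.243609 = 0.444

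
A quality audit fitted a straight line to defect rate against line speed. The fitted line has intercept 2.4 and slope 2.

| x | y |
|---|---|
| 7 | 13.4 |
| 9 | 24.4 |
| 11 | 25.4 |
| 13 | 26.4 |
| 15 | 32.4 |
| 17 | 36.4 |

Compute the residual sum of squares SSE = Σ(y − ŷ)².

x=7: ŷ = 2.4 + 2·7 = 16.4; e = 13.4 − 16.4 = -3
x=9: ŷ = 2.4 + 2·9 = 20.4; e = 24.4 − 20.4 = 4
x=11: ŷ = 2.4 + 2·11 = 24.4; e = 25.4 − 24.4 = 1
x=13: ŷ = 2.4 + 2·13 = 28.4; e = 26.4 − 28.4 = -2
x=15: ŷ = 2.4 + 2·15 = 32.4; e = 32.4 − 32.4 = 0
x=17: ŷ = 2.4 + 2·17 = 36.4; e = 36.4 − 36.4 = 0
SSE = 9 + 16 + 1 + 4 + 0 + 0 = 30

SSE = 30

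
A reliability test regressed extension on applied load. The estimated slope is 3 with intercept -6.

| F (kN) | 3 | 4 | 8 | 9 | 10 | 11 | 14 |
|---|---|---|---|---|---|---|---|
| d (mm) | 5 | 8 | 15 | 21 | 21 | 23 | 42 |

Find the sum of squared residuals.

SSE = 78

F=3: d̂ = -6 + 3·3 = 3; r = 5 − 3 = 2
F=4: d̂ = -6 + 3·4 = 6; r = 8 − 6 = 2
F=8: d̂ = -6 + 3·8 = 18; r = 15 − 18 = -3
F=9: d̂ = -6 + 3·9 = 21; r = 21 − 21 = 0
F=10: d̂ = -6 + 3·10 = 24; r = 21 − 24 = -3
F=11: d̂ = -6 + 3·11 = 27; r = 23 − 27 = -4
F=14: d̂ = -6 + 3·14 = 36; r = 42 − 36 = 6
SSE = 4 + 4 + 9 + 0 + 9 + 16 + 36 = 78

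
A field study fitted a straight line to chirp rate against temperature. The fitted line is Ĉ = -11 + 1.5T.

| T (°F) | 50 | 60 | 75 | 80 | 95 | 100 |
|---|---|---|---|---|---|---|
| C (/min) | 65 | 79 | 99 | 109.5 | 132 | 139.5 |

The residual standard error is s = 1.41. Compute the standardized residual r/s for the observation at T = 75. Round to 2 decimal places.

Ĉ = -11 + 1.5·75 = 101.5
r = 99 − 101.5 = -2.5
r/s = -2.5 / 1.41 = -1.77

-1.77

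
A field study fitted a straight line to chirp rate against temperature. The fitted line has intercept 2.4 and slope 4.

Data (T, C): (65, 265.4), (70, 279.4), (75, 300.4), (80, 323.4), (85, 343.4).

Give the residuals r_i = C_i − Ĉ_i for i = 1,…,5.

3, -3, -2, 1, 1

T=65: Ĉ = 2.4 + 4·65 = 262.4; r = 265.4 − 262.4 = 3
T=70: Ĉ = 2.4 + 4·70 = 282.4; r = 279.4 − 282.4 = -3
T=75: Ĉ = 2.4 + 4·75 = 302.4; r = 300.4 − 302.4 = -2
T=80: Ĉ = 2.4 + 4·80 = 322.4; r = 323.4 − 322.4 = 1
T=85: Ĉ = 2.4 + 4·85 = 342.4; r = 343.4 − 342.4 = 1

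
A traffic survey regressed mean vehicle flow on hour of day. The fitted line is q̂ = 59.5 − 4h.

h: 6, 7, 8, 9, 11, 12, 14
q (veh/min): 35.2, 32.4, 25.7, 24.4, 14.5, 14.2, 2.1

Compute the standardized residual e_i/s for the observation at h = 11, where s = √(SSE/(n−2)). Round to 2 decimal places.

h=6: q̂ = 59.5 − 4·6 = 35.5; e = 35.2 − 35.5 = -0.3
h=7: q̂ = 59.5 − 4·7 = 31.5; e = 32.4 − 31.5 = 0.9
h=8: q̂ = 59.5 − 4·8 = 27.5; e = 25.7 − 27.5 = -1.8
h=9: q̂ = 59.5 − 4·9 = 23.5; e = 24.4 − 23.5 = 0.9
h=11: q̂ = 59.5 − 4·11 = 15.5; e = 14.5 − 15.5 = -1
h=12: q̂ = 59.5 − 4·12 = 11.5; e = 14.2 − 11.5 = 2.7
h=14: q̂ = 59.5 − 4·14 = 3.5; e = 2.1 − 3.5 = -1.4
SSE = 0.09 + 0.81 + 3.24 + 0.81 + 1 + 7.29 + 1.96 = 15.2
s = √(15.2/5) = 1.74356
e/s = -1 / 1.74356 = -0.57

-0.57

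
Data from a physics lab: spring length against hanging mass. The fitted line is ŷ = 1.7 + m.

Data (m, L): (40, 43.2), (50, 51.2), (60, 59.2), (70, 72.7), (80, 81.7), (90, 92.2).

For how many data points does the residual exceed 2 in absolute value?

1

m=40: ŷ = 1.7 + 40 = 41.7; r = 43.2 − 41.7 = 1.5
m=50: ŷ = 1.7 + 50 = 51.7; r = 51.2 − 51.7 = -0.5
m=60: ŷ = 1.7 + 60 = 61.7; r = 59.2 − 61.7 = -2.5
m=70: ŷ = 1.7 + 70 = 71.7; r = 72.7 − 71.7 = 1
m=80: ŷ = 1.7 + 80 = 81.7; r = 81.7 − 81.7 = 0
m=90: ŷ = 1.7 + 90 = 91.7; r = 92.2 − 91.7 = 0.5
|r| > 2: m=60 (|r|=2.5) → 1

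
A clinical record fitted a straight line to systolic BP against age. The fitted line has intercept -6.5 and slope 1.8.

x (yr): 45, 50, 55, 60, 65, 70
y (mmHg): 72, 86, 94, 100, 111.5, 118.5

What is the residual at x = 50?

r = 2.5

ŷ = -6.5 + 1.8·50 = 83.5
r = 86 − 83.5 = 2.5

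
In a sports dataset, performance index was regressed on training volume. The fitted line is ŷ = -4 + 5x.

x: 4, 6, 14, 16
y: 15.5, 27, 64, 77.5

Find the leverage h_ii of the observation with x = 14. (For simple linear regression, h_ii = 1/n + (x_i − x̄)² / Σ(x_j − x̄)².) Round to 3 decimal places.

x̄ = (4 + 6 + 14 + 16)/4 = 10
Σ(x − x̄)² = 36 + 16 + 16 + 36 = 104
h = 1/4 + (4)²/104 = 0.25 + 0.153846 = 0.404

h = 0.404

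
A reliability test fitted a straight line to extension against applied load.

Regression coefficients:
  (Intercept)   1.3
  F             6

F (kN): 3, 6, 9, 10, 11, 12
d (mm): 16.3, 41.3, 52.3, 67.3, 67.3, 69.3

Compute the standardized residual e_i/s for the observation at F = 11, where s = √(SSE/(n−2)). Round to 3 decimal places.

0.000

F=3: ŷ = 1.3 + 6·3 = 19.3; e = 16.3 − 19.3 = -3
F=6: ŷ = 1.3 + 6·6 = 37.3; e = 41.3 − 37.3 = 4
F=9: ŷ = 1.3 + 6·9 = 55.3; e = 52.3 − 55.3 = -3
F=10: ŷ = 1.3 + 6·10 = 61.3; e = 67.3 − 61.3 = 6
F=11: ŷ = 1.3 + 6·11 = 67.3; e = 67.3 − 67.3 = 0
F=12: ŷ = 1.3 + 6·12 = 73.3; e = 69.3 − 73.3 = -4
SSE = 9 + 16 + 9 + 36 + 0 + 16 = 86
s = √(86/4) = 4.63681
e/s = 0 / 4.63681 = 0.000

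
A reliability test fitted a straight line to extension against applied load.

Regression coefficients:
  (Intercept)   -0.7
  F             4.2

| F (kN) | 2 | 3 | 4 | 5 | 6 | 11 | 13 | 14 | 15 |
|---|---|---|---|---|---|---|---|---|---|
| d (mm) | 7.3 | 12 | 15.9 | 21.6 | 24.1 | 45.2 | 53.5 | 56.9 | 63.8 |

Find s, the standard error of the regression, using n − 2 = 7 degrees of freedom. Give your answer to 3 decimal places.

s = 0.926

F=2: d̂ = -0.7 + 4.2·2 = 7.7; e = 7.3 − 7.7 = -0.4
F=3: d̂ = -0.7 + 4.2·3 = 11.9; e = 12 − 11.9 = 0.1
F=4: d̂ = -0.7 + 4.2·4 = 16.1; e = 15.9 − 16.1 = -0.2
F=5: d̂ = -0.7 + 4.2·5 = 20.3; e = 21.6 − 20.3 = 1.3
F=6: d̂ = -0.7 + 4.2·6 = 24.5; e = 24.1 − 24.5 = -0.4
F=11: d̂ = -0.7 + 4.2·11 = 45.5; e = 45.2 − 45.5 = -0.3
F=13: d̂ = -0.7 + 4.2·13 = 53.9; e = 53.5 − 53.9 = -0.4
F=14: d̂ = -0.7 + 4.2·14 = 58.1; e = 56.9 − 58.1 = -1.2
F=15: d̂ = -0.7 + 4.2·15 = 62.3; e = 63.8 − 62.3 = 1.5
SSE = 0.16 + 0.01 + 0.04 + 1.69 + 0.16 + 0.09 + 0.16 + 1.44 + 2.25 = 6
s = √(6/7) = √0.857143 ≈ 0.926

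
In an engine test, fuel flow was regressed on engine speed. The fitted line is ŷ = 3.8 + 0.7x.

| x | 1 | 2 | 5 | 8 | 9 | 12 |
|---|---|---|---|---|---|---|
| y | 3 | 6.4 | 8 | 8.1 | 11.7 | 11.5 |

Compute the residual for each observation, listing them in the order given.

x=1: ŷ = 3.8 + 0.7·1 = 4.5; e = 3 − 4.5 = -1.5
x=2: ŷ = 3.8 + 0.7·2 = 5.2; e = 6.4 − 5.2 = 1.2
x=5: ŷ = 3.8 + 0.7·5 = 7.3; e = 8 − 7.3 = 0.7
x=8: ŷ = 3.8 + 0.7·8 = 9.4; e = 8.1 − 9.4 = -1.3
x=9: ŷ = 3.8 + 0.7·9 = 10.1; e = 11.7 − 10.1 = 1.6
x=12: ŷ = 3.8 + 0.7·12 = 12.2; e = 11.5 − 12.2 = -0.7

-1.5, 1.2, 0.7, -1.3, 1.6, -0.7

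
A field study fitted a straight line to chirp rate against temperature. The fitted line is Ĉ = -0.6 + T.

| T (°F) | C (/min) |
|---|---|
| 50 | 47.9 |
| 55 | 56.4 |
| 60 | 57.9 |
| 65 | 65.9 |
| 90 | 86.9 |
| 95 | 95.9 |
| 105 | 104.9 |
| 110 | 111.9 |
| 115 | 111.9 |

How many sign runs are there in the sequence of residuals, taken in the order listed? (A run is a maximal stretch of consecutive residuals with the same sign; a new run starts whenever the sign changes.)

T=50: Ĉ = -0.6 + 50 = 49.4; e = 47.9 − 49.4 = -1.5
T=55: Ĉ = -0.6 + 55 = 54.4; e = 56.4 − 54.4 = 2
T=60: Ĉ = -0.6 + 60 = 59.4; e = 57.9 − 59.4 = -1.5
T=65: Ĉ = -0.6 + 65 = 64.4; e = 65.9 − 64.4 = 1.5
T=90: Ĉ = -0.6 + 90 = 89.4; e = 86.9 − 89.4 = -2.5
T=95: Ĉ = -0.6 + 95 = 94.4; e = 95.9 − 94.4 = 1.5
T=105: Ĉ = -0.6 + 105 = 104.4; e = 104.9 − 104.4 = 0.5
T=110: Ĉ = -0.6 + 110 = 109.4; e = 111.9 − 109.4 = 2.5
T=115: Ĉ = -0.6 + 115 = 114.4; e = 111.9 − 114.4 = -2.5
Signs: − + − + − + + + −
Runs: −×1, +×1, −×1, +×1, −×1, +×3, −×1 → 7

7 runs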